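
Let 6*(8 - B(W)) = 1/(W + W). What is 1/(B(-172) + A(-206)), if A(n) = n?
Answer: -2064/408671 ≈ -0.0050505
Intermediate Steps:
B(W) = 8 - 1/(12*W) (B(W) = 8 - 1/(6*(W + W)) = 8 - 1/(2*W)/6 = 8 - 1/(12*W))
1/(B(-172) + A(-206)) = 1/((8 - 1/12/(-172)) - 206) = 1/((8 - 1/12*(-1/172)) - 206) = 1/((8 + 1/2064) - 206) = 1/(16513/2064 - 206) = 1/(-408671/2064) = -2064/408671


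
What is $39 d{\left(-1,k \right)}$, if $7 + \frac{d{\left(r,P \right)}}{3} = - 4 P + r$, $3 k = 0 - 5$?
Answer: $-156$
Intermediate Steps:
$k = - \frac{5}{3}$ ($k = \frac{0 - 5}{3} = \frac{1}{3} \left(-5\right) = - \frac{5}{3} \approx -1.6667$)
$d{\left(r,P \right)} = -21 - 12 P + 3 r$ ($d{\left(r,P \right)} = -21 + 3 \left(- 4 P + r\right) = -21 + 3 \left(r - 4 P\right) = -21 - \left(- 3 r + 12 P\right) = -21 - 12 P + 3 r$)
$39 d{\left(-1,k \right)} = 39 \left(-21 - -20 + 3 \left(-1\right)\right) = 39 \left(-21 + 20 - 3\right) = 39 \left(-4\right) = -156$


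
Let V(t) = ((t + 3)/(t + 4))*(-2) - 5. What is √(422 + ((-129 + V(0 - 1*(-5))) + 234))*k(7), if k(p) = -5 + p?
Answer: 2*√4682/3 ≈ 45.617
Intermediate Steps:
V(t) = -5 - 2*(3 + t)/(4 + t) (V(t) = ((3 + t)/(4 + t))*(-2) - 5 = -2*(3 + t)/(4 + t) - 5 = -5 - 2*(3 + t)/(4 + t))
√(422 + ((-129 + V(0 - 1*(-5))) + 234))*k(7) = √(422 + ((-129 + (-26 - 7*(0 - 1*(-5)))/(4 + (0 - 1*(-5)))) + 234))*(-5 + 7) = √(422 + ((-129 + (-26 - 7*(0 + 5))/(4 + (0 + 5))) + 234))*2 = √(422 + ((-129 + (-26 - 7*5)/(4 + 5)) + 234))*2 = √(422 + ((-129 + (-26 - 35)/9) + 234))*2 = √(422 + ((-129 + (⅑)*(-61)) + 234))*2 = √(422 + ((-129 - 61/9) + 234))*2 = √(422 + (-1222/9 + 234))*2 = √(422 + 884/9)*2 = √(4682/9)*2 = (√4682/3)*2 = 2*√4682/3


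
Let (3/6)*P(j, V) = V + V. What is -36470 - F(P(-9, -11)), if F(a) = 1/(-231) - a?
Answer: -8434733/231 ≈ -36514.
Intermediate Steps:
P(j, V) = 4*V (P(j, V) = 2*(V + V) = 2*(2*V) = 4*V)
F(a) = -1/231 - a
-36470 - F(P(-9, -11)) = -36470 - (-1/231 - 4*(-11)) = -36470 - (-1/231 - 1*(-44)) = -36470 - (-1/231 + 44) = -36470 - 1*10163/231 = -36470 - 10163/231 = -8434733/231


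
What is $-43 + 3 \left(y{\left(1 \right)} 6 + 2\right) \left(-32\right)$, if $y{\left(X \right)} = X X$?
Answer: $-811$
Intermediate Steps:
$y{\left(X \right)} = X^{2}$
$-43 + 3 \left(y{\left(1 \right)} 6 + 2\right) \left(-32\right) = -43 + 3 \left(1^{2} \cdot 6 + 2\right) \left(-32\right) = -43 + 3 \left(1 \cdot 6 + 2\right) \left(-32\right) = -43 + 3 \left(6 + 2\right) \left(-32\right) = -43 + 3 \cdot 8 \left(-32\right) = -43 + 24 \left(-32\right) = -43 - 768 = -811$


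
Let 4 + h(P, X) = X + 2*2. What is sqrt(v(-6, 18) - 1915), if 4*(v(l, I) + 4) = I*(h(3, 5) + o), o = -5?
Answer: I*sqrt(1919) ≈ 43.806*I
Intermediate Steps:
h(P, X) = X (h(P, X) = -4 + (X + 2*2) = -4 + (X + 4) = -4 + (4 + X) = X)
v(l, I) = -4 (v(l, I) = -4 + (I*(5 - 5))/4 = -4 + (I*0)/4 = -4 + (1/4)*0 = -4 + 0 = -4)
sqrt(v(-6, 18) - 1915) = sqrt(-4 - 1915) = sqrt(-1919) = I*sqrt(1919)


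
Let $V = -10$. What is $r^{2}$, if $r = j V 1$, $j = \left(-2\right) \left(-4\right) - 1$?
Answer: $4900$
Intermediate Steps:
$j = 7$ ($j = 8 - 1 = 7$)
$r = -70$ ($r = 7 \left(-10\right) 1 = \left(-70\right) 1 = -70$)
$r^{2} = \left(-70\right)^{2} = 4900$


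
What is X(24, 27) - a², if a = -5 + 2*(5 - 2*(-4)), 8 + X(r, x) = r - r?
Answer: -449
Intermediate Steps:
X(r, x) = -8 (X(r, x) = -8 + (r - r) = -8 + 0 = -8)
a = 21 (a = -5 + 2*(5 + 8) = -5 + 2*13 = -5 + 26 = 21)
X(24, 27) - a² = -8 - 1*21² = -8 - 1*441 = -8 - 441 = -449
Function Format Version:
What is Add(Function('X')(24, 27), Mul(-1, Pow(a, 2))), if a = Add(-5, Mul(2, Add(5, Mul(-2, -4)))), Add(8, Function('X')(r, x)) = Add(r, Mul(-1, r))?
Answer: -449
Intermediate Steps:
Function('X')(r, x) = -8 (Function('X')(r, x) = Add(-8, Add(r, Mul(-1, r))) = Add(-8, 0) = -8)
a = 21 (a = Add(-5, Mul(2, Add(5, 8))) = Add(-5, Mul(2, 13)) = Add(-5, 26) = 21)
Add(Function('X')(24, 27), Mul(-1, Pow(a, 2))) = Add(-8, Mul(-1, Pow(21, 2))) = Add(-8, Mul(-1, 441)) = Add(-8, -441) = -449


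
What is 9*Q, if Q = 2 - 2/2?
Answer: 9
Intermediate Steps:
Q = 1 (Q = 2 - 2*½ = 2 - 1 = 1)
9*Q = 9*1 = 9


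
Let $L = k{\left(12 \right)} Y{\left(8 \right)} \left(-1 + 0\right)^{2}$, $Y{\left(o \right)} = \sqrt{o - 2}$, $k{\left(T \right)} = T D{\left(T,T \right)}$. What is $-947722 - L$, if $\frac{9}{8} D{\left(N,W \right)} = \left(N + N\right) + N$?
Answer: $-947722 - 384 \sqrt{6} \approx -9.4866 \cdot 10^{5}$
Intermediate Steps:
$D{\left(N,W \right)} = \frac{8 N}{3}$ ($D{\left(N,W \right)} = \frac{8 \left(\left(N + N\right) + N\right)}{9} = \frac{8 \left(2 N + N\right)}{9} = \frac{8 \cdot 3 N}{9} = \frac{8 N}{3}$)
$k{\left(T \right)} = \frac{8 T^{2}}{3}$ ($k{\left(T \right)} = T \frac{8 T}{3} = \frac{8 T^{2}}{3}$)
$Y{\left(o \right)} = \sqrt{-2 + o}$
$L = 384 \sqrt{6}$ ($L = \frac{8 \cdot 12^{2}}{3} \sqrt{-2 + 8} \left(-1 + 0\right)^{2} = \frac{8}{3} \cdot 144 \sqrt{6} \left(-1\right)^{2} = 384 \sqrt{6} \cdot 1 = 384 \sqrt{6} \approx 940.6$)
$-947722 - L = -947722 - 384 \sqrt{6}$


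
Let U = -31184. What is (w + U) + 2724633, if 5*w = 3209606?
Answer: 16676851/5 ≈ 3.3354e+6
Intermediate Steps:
w = 3209606/5 (w = (1/5)*3209606 = 3209606/5 ≈ 6.4192e+5)
(w + U) + 2724633 = (3209606/5 - 31184) + 2724633 = 3053686/5 + 2724633 = 16676851/5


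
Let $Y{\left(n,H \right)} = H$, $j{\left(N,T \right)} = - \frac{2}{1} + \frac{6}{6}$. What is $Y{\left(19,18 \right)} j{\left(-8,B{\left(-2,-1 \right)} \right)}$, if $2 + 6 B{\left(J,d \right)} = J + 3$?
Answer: $-18$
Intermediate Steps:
$B{\left(J,d \right)} = \frac{1}{6} + \frac{J}{6}$ ($B{\left(J,d \right)} = - \frac{1}{3} + \frac{J + 3}{6} = - \frac{1}{3} + \frac{3 + J}{6} = - \frac{1}{3} + \left(\frac{1}{2} + \frac{J}{6}\right) = \frac{1}{6} + \frac{J}{6}$)
$j{\left(N,T \right)} = -1$ ($j{\left(N,T \right)} = \left(-2\right) 1 + 6 \cdot \frac{1}{6} = -2 + 1 = -1$)
$Y{\left(19,18 \right)} j{\left(-8,B{\left(-2,-1 \right)} \right)} = 18 \left(-1\right) = -18$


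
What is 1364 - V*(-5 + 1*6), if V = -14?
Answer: 1378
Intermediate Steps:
1364 - V*(-5 + 1*6) = 1364 - (-14)*(-5 + 1*6) = 1364 - (-14)*(-5 + 6) = 1364 - (-14) = 1364 - 1*(-14) = 1364 + 14 = 1378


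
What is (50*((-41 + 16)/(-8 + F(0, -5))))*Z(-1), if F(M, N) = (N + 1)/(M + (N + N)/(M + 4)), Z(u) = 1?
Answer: 3125/16 ≈ 195.31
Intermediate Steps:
F(M, N) = (1 + N)/(M + 2*N/(4 + M)) (F(M, N) = (1 + N)/(M + (2*N)/(4 + M)) = (1 + N)/(M + 2*N/(4 + M)))
(50*((-41 + 16)/(-8 + F(0, -5))))*Z(-1) = (50*((-41 + 16)/(-8 + (4 + 0 + 4*(-5) + 0*(-5))/(0**2 + 2*(-5) + 4*0))))*1 = (50*(-25/(-8 + (4 + 0 - 20 + 0)/(0 - 10 + 0))))*1 = (50*(-25/(-8 - 16/(-10))))*1 = (50*(-25/(-8 - 1/10*(-16))))*1 = (50*(-25/(-8 + 8/5)))*1 = (50*(-25/(-32/5)))*1 = (50*(-25*(-5/32)))*1 = (50*(125/32))*1 = (3125/16)*1 = 3125/16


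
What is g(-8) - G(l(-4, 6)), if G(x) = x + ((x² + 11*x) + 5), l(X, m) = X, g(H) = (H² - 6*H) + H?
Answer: 131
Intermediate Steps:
g(H) = H² - 5*H
G(x) = 5 + x² + 12*x (G(x) = x + (5 + x² + 11*x) = 5 + x² + 12*x)
g(-8) - G(l(-4, 6)) = -8*(-5 - 8) - (5 + (-4)² + 12*(-4)) = -8*(-13) - (5 + 16 - 48) = 104 - 1*(-27) = 104 + 27 = 131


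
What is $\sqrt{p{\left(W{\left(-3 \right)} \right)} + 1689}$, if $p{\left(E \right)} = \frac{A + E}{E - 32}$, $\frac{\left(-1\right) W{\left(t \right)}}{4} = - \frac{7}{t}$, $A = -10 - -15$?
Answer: $\frac{\sqrt{6492919}}{62} \approx 41.099$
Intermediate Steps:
$A = 5$ ($A = -10 + 15 = 5$)
$W{\left(t \right)} = \frac{28}{t}$ ($W{\left(t \right)} = - 4 \left(- \frac{7}{t}\right) = \frac{28}{t}$)
$p{\left(E \right)} = \frac{5 + E}{-32 + E}$ ($p{\left(E \right)} = \frac{5 + E}{E - 32} = \frac{5 + E}{-32 + E}$)
$\sqrt{p{\left(W{\left(-3 \right)} \right)} + 1689} = \sqrt{\frac{5 + \frac{28}{-3}}{-32 + \frac{28}{-3}} + 1689} = \sqrt{\frac{5 + 28 \left(- \frac{1}{3}\right)}{-32 + 28 \left(- \frac{1}{3}\right)} + 1689} = \sqrt{\frac{5 - \frac{28}{3}}{-32 - \frac{28}{3}} + 1689} = \sqrt{\frac{1}{- \frac{124}{3}} \left(- \frac{13}{3}\right) + 1689} = \sqrt{\left(- \frac{3}{124}\right) \left(- \frac{13}{3}\right) + 1689} = \sqrt{\frac{13}{124} + 1689} = \sqrt{\frac{209449}{124}} = \frac{\sqrt{6492919}}{62}$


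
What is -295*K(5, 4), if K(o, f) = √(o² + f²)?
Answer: -295*√41 ≈ -1888.9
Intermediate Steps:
K(o, f) = √(f² + o²)
-295*K(5, 4) = -295*√(4² + 5²) = -295*√(16 + 25) = -295*√41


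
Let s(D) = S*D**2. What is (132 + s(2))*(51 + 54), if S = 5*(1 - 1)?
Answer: 13860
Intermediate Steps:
S = 0 (S = 5*0 = 0)
s(D) = 0 (s(D) = 0*D**2 = 0)
(132 + s(2))*(51 + 54) = (132 + 0)*(51 + 54) = 132*105 = 13860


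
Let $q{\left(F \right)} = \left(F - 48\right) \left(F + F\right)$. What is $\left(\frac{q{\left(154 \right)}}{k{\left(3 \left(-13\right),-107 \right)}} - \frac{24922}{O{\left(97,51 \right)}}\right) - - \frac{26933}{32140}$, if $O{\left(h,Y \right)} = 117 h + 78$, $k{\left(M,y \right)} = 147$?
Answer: $\frac{189173382939}{856948820} \approx 220.75$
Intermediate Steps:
$q{\left(F \right)} = 2 F \left(-48 + F\right)$ ($q{\left(F \right)} = \left(-48 + F\right) 2 F = 2 F \left(-48 + F\right)$)
$O{\left(h,Y \right)} = 78 + 117 h$
$\left(\frac{q{\left(154 \right)}}{k{\left(3 \left(-13\right),-107 \right)}} - \frac{24922}{O{\left(97,51 \right)}}\right) - - \frac{26933}{32140} = \left(\frac{2 \cdot 154 \left(-48 + 154\right)}{147} - \frac{24922}{78 + 117 \cdot 97}\right) - - \frac{26933}{32140} = \left(2 \cdot 154 \cdot 106 \cdot \frac{1}{147} - \frac{24922}{78 + 11349}\right) - \left(-26933\right) \frac{1}{32140} = \left(32648 \cdot \frac{1}{147} - \frac{24922}{11427}\right) - - \frac{26933}{32140} = \left(\frac{4664}{21} - \frac{24922}{11427}\right) + \frac{26933}{32140} = \frac{5863574}{26663} + \frac{26933}{32140} = \frac{189173382939}{856948820}$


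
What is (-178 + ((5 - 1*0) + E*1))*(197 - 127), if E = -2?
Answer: -12250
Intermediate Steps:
(-178 + ((5 - 1*0) + E*1))*(197 - 127) = (-178 + ((5 - 1*0) - 2*1))*(197 - 127) = (-178 + ((5 + 0) - 2))*70 = (-178 + (5 - 2))*70 = (-178 + 3)*70 = -175*70 = -12250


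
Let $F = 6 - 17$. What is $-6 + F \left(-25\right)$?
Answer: $269$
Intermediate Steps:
$F = -11$
$-6 + F \left(-25\right) = -6 - -275 = -6 + 275 = 269$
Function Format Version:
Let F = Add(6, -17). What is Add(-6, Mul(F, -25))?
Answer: 269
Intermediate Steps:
F = -11
Add(-6, Mul(F, -25)) = Add(-6, Mul(-11, -25)) = Add(-6, 275) = 269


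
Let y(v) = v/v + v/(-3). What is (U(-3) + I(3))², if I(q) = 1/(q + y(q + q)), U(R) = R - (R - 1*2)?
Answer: 25/4 ≈ 6.2500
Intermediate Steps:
y(v) = 1 - v/3 (y(v) = 1 + v*(-⅓) = 1 - v/3)
U(R) = 2 (U(R) = R - (R - 2) = R - (-2 + R) = R + (2 - R) = 2)
I(q) = 1/(1 + q/3) (I(q) = 1/(q + (1 - (q + q)/3)) = 1/(q + (1 - 2*q/3)) = 1/(1 + q/3))
(U(-3) + I(3))² = (2 + 3/(3 + 3))² = (2 + 3/6)² = (2 + 3*(⅙))² = (2 + ½)² = (5/2)² = 25/4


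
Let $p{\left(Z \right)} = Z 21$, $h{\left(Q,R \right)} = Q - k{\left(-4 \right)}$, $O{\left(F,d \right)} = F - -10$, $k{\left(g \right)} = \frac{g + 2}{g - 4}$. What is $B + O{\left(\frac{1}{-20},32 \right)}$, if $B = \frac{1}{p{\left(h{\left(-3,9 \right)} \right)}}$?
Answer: $\frac{54247}{5460} \approx 9.9353$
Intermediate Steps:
$k{\left(g \right)} = \frac{2 + g}{-4 + g}$
$O{\left(F,d \right)} = 10 + F$ ($O{\left(F,d \right)} = F + 10 = 10 + F$)
$h{\left(Q,R \right)} = - \frac{1}{4} + Q$ ($h{\left(Q,R \right)} = Q - \frac{2 - 4}{-4 - 4} = Q - \frac{1}{-8} \left(-2\right) = Q - \left(- \frac{1}{8}\right) \left(-2\right) = Q - \frac{1}{4} = - \frac{1}{4} + Q$)
$p{\left(Z \right)} = 21 Z$
$B = - \frac{4}{273}$ ($B = \frac{1}{21 \left(- \frac{1}{4} - 3\right)} = \frac{1}{21 \left(- \frac{13}{4}\right)} = \frac{1}{- \frac{273}{4}} = - \frac{4}{273} \approx -0.014652$)
$B + O{\left(\frac{1}{-20},32 \right)} = - \frac{4}{273} + \left(10 + \frac{1}{-20}\right) = - \frac{4}{273} + \left(10 - \frac{1}{20}\right) = - \frac{4}{273} + \frac{199}{20} = \frac{54247}{5460}$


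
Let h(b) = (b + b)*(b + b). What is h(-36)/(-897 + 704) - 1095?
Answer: -216519/193 ≈ -1121.9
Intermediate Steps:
h(b) = 4*b**2 (h(b) = (2*b)*(2*b) = 4*b**2)
h(-36)/(-897 + 704) - 1095 = (4*(-36)**2)/(-897 + 704) - 1095 = (4*1296)/(-193) - 1095 = -1/193*5184 - 1095 = -5184/193 - 1095 = -216519/193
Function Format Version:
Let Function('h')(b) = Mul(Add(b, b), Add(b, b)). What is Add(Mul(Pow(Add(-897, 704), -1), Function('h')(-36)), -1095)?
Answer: Rational(-216519, 193) ≈ -1121.9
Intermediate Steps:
Function('h')(b) = Mul(4, Pow(b, 2)) (Function('h')(b) = Mul(Mul(2, b), Mul(2, b)) = Mul(4, Pow(b, 2)))
Add(Mul(Pow(Add(-897, 704), -1), Function('h')(-36)), -1095) = Add(Mul(Pow(Add(-897, 704), -1), Mul(4, Pow(-36, 2))), -1095) = Add(Mul(Pow(-193, -1), Mul(4, 1296)), -1095) = Add(Mul(Rational(-1, 193), 5184), -1095) = Add(Rational(-5184, 193), -1095) = Rational(-216519, 193)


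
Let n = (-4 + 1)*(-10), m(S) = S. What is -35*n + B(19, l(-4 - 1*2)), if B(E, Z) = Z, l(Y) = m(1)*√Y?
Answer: -1050 + I*√6 ≈ -1050.0 + 2.4495*I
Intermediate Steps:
l(Y) = √Y (l(Y) = 1*√Y = √Y)
n = 30 (n = -3*(-10) = 30)
-35*n + B(19, l(-4 - 1*2)) = -35*30 + √(-4 - 1*2) = -1050 + √(-4 - 2) = -1050 + √(-6) = -1050 + I*√6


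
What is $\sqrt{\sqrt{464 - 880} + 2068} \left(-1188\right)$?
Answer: $- 2376 \sqrt{517 + i \sqrt{26}} \approx -54025.0 - 266.41 i$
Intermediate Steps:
$\sqrt{\sqrt{464 - 880} + 2068} \left(-1188\right) = \sqrt{\sqrt{-416} + 2068} \left(-1188\right) = \sqrt{4 i \sqrt{26} + 2068} \left(-1188\right) = \sqrt{2068 + 4 i \sqrt{26}} \left(-1188\right) = - 1188 \sqrt{2068 + 4 i \sqrt{26}}$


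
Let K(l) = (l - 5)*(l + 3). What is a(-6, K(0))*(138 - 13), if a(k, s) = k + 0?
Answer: -750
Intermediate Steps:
K(l) = (-5 + l)*(3 + l)
a(k, s) = k
a(-6, K(0))*(138 - 13) = -6*(138 - 13) = -6*125 = -750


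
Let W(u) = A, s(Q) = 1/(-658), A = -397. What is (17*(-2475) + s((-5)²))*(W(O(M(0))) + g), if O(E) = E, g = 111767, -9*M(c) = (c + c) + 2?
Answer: -220236967205/47 ≈ -4.6859e+9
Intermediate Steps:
M(c) = -2/9 - 2*c/9 (M(c) = -((c + c) + 2)/9 = -(2*c + 2)/9 = -(2 + 2*c)/9 = -2/9 - 2*c/9)
s(Q) = -1/658
W(u) = -397
(17*(-2475) + s((-5)²))*(W(O(M(0))) + g) = (17*(-2475) - 1/658)*(-397 + 111767) = (-42075 - 1/658)*111370 = -27685351/658*111370 = -220236967205/47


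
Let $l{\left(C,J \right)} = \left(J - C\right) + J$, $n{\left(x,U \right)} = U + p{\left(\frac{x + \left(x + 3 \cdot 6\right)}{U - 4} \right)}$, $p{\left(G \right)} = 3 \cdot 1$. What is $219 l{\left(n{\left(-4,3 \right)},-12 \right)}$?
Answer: $-6570$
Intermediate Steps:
$p{\left(G \right)} = 3$
$n{\left(x,U \right)} = 3 + U$ ($n{\left(x,U \right)} = U + 3 = 3 + U$)
$l{\left(C,J \right)} = - C + 2 J$
$219 l{\left(n{\left(-4,3 \right)},-12 \right)} = 219 \left(- (3 + 3) + 2 \left(-12\right)\right) = 219 \left(\left(-1\right) 6 - 24\right) = 219 \left(-6 - 24\right) = 219 \left(-30\right) = -6570$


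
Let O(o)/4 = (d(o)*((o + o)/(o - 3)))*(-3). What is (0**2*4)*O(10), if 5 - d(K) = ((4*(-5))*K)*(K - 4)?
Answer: 0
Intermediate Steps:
d(K) = 5 + 20*K*(-4 + K) (d(K) = 5 - (4*(-5))*K*(K - 4) = 5 - (-20*K)*(-4 + K) = 5 - (-20)*K*(-4 + K) = 5 + 20*K*(-4 + K))
O(o) = -24*o*(5 - 80*o + 20*o**2)/(-3 + o) (O(o) = 4*(((5 - 80*o + 20*o**2)*((o + o)/(o - 3)))*(-3)) = 4*(((5 - 80*o + 20*o**2)*((2*o)/(-3 + o)))*(-3)) = 4*(((5 - 80*o + 20*o**2)*(2*o/(-3 + o)))*(-3)) = 4*((2*o*(5 - 80*o + 20*o**2)/(-3 + o))*(-3)) = 4*(-6*o*(5 - 80*o + 20*o**2)/(-3 + o)) = -24*o*(5 - 80*o + 20*o**2)/(-3 + o))
(0**2*4)*O(10) = (0**2*4)*(120*10*(-1 - 4*10**2 + 16*10)/(-3 + 10)) = (0*4)*(120*10*(-1 - 4*100 + 160)/7) = 0*(120*10*(1/7)*(-1 - 400 + 160)) = 0*(120*10*(1/7)*(-241)) = 0*(-289200/7) = 0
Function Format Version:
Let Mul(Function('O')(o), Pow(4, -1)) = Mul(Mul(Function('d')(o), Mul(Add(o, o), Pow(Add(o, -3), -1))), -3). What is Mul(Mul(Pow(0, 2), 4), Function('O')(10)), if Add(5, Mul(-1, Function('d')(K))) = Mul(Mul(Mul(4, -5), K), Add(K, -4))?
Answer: 0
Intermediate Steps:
Function('d')(K) = Add(5, Mul(20, K, Add(-4, K))) (Function('d')(K) = Add(5, Mul(-1, Mul(Mul(Mul(4, -5), K), Add(K, -4)))) = Add(5, Mul(-1, Mul(Mul(-20, K), Add(-4, K)))) = Add(5, Mul(-1, Mul(-20, K, Add(-4, K)))) = Add(5, Mul(20, K, Add(-4, K))))
Function('O')(o) = Mul(-24, o, Pow(Add(-3, o), -1), Add(5, Mul(-80, o), Mul(20, Pow(o, 2)))) (Function('O')(o) = Mul(4, Mul(Mul(Add(5, Mul(-80, o), Mul(20, Pow(o, 2))), Mul(Add(o, o), Pow(Add(o, -3), -1))), -3)) = Mul(4, Mul(Mul(Add(5, Mul(-80, o), Mul(20, Pow(o, 2))), Mul(Mul(2, o), Pow(Add(-3, o), -1))), -3)) = Mul(4, Mul(Mul(Add(5, Mul(-80, o), Mul(20, Pow(o, 2))), Mul(2, o, Pow(Add(-3, o), -1))), -3)) = Mul(4, Mul(Mul(2, o, Pow(Add(-3, o), -1), Add(5, Mul(-80, o), Mul(20, Pow(o, 2)))), -3)) = Mul(4, Mul(-6, o, Pow(Add(-3, o), -1), Add(5, Mul(-80, o), Mul(20, Pow(o, 2))))) = Mul(-24, o, Pow(Add(-3, o), -1), Add(5, Mul(-80, o), Mul(20, Pow(o, 2)))))
Mul(Mul(Pow(0, 2), 4), Function('O')(10)) = Mul(Mul(Pow(0, 2), 4), Mul(120, 10, Pow(Add(-3, 10), -1), Add(-1, Mul(-4, Pow(10, 2)), Mul(16, 10)))) = Mul(Mul(0, 4), Mul(120, 10, Pow(7, -1), Add(-1, Mul(-4, 100), 160))) = Mul(0, Mul(120, 10, Rational(1, 7), Add(-1, -400, 160))) = Mul(0, Mul(120, 10, Rational(1, 7), -241)) = Mul(0, Rational(-289200, 7)) = 0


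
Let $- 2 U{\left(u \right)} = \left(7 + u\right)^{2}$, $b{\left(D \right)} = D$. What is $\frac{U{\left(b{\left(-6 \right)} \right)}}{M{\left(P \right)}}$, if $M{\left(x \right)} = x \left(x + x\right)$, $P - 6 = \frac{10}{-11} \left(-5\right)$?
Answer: $- \frac{121}{53824} \approx -0.0022481$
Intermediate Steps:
$U{\left(u \right)} = - \frac{\left(7 + u\right)^{2}}{2}$
$P = \frac{116}{11}$ ($P = 6 + \frac{10}{-11} \left(-5\right) = 6 + 10 \left(- \frac{1}{11}\right) \left(-5\right) = 6 - - \frac{50}{11} = 6 + \frac{50}{11} = \frac{116}{11} \approx 10.545$)
$M{\left(x \right)} = 2 x^{2}$ ($M{\left(x \right)} = x 2 x = 2 x^{2}$)
$\frac{U{\left(b{\left(-6 \right)} \right)}}{M{\left(P \right)}} = \frac{\left(- \frac{1}{2}\right) \left(7 - 6\right)^{2}}{2 \left(\frac{116}{11}\right)^{2}} = \frac{\left(- \frac{1}{2}\right) 1^{2}}{2 \cdot \frac{13456}{121}} = \frac{\left(- \frac{1}{2}\right) 1}{\frac{26912}{121}} = \left(- \frac{1}{2}\right) \frac{121}{26912} = - \frac{121}{53824}$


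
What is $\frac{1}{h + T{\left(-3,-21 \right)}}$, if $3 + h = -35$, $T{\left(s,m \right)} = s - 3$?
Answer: $- \frac{1}{44} \approx -0.022727$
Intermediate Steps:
$T{\left(s,m \right)} = -3 + s$
$h = -38$ ($h = -3 - 35 = -38$)
$\frac{1}{h + T{\left(-3,-21 \right)}} = \frac{1}{-38 - 6} = \frac{1}{-44} = - \frac{1}{44}$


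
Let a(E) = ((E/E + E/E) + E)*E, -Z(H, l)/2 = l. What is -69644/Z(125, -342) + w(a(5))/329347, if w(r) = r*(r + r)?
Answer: -5733841667/56318337 ≈ -101.81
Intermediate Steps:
Z(H, l) = -2*l
a(E) = E*(2 + E) (a(E) = ((1 + 1) + E)*E = (2 + E)*E = E*(2 + E))
w(r) = 2*r² (w(r) = r*(2*r) = 2*r²)
-69644/Z(125, -342) + w(a(5))/329347 = -69644/((-2*(-342))) + (2*(5*(2 + 5))²)/329347 = -69644/684 + (2*(5*7)²)*(1/329347) = -69644*1/684 + (2*35²)*(1/329347) = -17411/171 + (2*1225)*(1/329347) = -17411/171 + 2450*(1/329347) = -17411/171 + 2450/329347 = -5733841667/56318337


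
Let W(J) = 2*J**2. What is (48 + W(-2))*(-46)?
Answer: -2576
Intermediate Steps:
(48 + W(-2))*(-46) = (48 + 2*(-2)**2)*(-46) = (48 + 2*4)*(-46) = (48 + 8)*(-46) = 56*(-46) = -2576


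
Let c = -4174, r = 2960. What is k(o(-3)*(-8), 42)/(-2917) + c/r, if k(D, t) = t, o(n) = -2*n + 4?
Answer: -6149939/4317160 ≈ -1.4245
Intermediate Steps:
o(n) = 4 - 2*n
k(o(-3)*(-8), 42)/(-2917) + c/r = 42/(-2917) - 4174/2960 = 42*(-1/2917) - 4174*1/2960 = -42/2917 - 2087/1480 = -6149939/4317160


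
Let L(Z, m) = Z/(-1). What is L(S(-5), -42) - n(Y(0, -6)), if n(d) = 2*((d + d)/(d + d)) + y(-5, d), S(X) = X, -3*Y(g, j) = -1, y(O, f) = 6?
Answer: -3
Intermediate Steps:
Y(g, j) = ⅓ (Y(g, j) = -⅓*(-1) = ⅓)
L(Z, m) = -Z (L(Z, m) = Z*(-1) = -Z)
n(d) = 8 (n(d) = 2*((d + d)/(d + d)) + 6 = 2*((2*d)/((2*d))) + 6 = 2*((2*d)*(1/(2*d))) + 6 = 2*1 + 6 = 2 + 6 = 8)
L(S(-5), -42) - n(Y(0, -6)) = -1*(-5) - 1*8 = 5 - 8 = -3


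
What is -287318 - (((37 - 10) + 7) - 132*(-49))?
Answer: -293820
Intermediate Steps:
-287318 - (((37 - 10) + 7) - 132*(-49)) = -287318 - ((27 + 7) + 6468) = -287318 - (34 + 6468) = -287318 - 1*6502 = -287318 - 6502 = -293820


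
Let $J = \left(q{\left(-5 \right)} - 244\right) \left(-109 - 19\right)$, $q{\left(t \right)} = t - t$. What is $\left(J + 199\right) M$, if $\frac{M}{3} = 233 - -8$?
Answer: $22724613$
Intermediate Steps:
$M = 723$ ($M = 3 \left(233 - -8\right) = 3 \left(233 + 8\right) = 3 \cdot 241 = 723$)
$q{\left(t \right)} = 0$
$J = 31232$ ($J = \left(0 - 244\right) \left(-109 - 19\right) = \left(-244\right) \left(-128\right) = 31232$)
$\left(J + 199\right) M = \left(31232 + 199\right) 723 = 31431 \cdot 723 = 22724613$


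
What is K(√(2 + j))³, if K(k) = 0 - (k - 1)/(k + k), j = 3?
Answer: -⅕ + 2*√5/25 ≈ -0.021115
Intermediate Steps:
K(k) = -(-1 + k)/(2*k) (K(k) = 0 - (-1 + k)/(2*k) = -(-1 + k)/(2*k))
K(√(2 + j))³ = ((1 - √(2 + 3))/(2*(√(2 + 3))))³ = ((1 - √5)/(2*(√5)))³ = ((√5/5)*(1 - √5)/2)³ = (√5*(1 - √5)/10)³ = √5*(1 - √5)³/200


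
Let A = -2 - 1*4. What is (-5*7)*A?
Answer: 210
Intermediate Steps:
A = -6 (A = -2 - 4 = -6)
(-5*7)*A = -5*7*(-6) = -35*(-6) = 210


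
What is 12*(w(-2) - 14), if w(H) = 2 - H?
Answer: -120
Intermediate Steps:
12*(w(-2) - 14) = 12*((2 - 1*(-2)) - 14) = 12*((2 + 2) - 14) = 12*(4 - 14) = 12*(-10) = -120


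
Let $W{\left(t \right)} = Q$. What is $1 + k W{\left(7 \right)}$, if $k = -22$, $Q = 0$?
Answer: $1$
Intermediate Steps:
$W{\left(t \right)} = 0$
$1 + k W{\left(7 \right)} = 1 - 0 = 1 + 0 = 1$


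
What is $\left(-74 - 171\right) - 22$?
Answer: $-267$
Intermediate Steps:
$\left(-74 - 171\right) - 22 = -245 - 22 = -267$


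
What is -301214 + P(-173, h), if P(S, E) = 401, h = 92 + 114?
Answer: -300813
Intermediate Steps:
h = 206
-301214 + P(-173, h) = -301214 + 401 = -300813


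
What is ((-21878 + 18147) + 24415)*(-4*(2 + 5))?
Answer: -579152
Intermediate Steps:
((-21878 + 18147) + 24415)*(-4*(2 + 5)) = (-3731 + 24415)*(-4*7) = 20684*(-28) = -579152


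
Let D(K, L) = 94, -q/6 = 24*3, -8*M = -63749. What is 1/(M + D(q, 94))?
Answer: 8/64501 ≈ 0.00012403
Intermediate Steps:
M = 63749/8 (M = -⅛*(-63749) = 63749/8 ≈ 7968.6)
q = -432 (q = -144*3 = -6*72 = -432)
1/(M + D(q, 94)) = 1/(63749/8 + 94) = 1/(64501/8) = 8/64501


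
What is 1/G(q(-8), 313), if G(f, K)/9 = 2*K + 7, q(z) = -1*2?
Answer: 1/5697 ≈ 0.00017553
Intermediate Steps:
q(z) = -2
G(f, K) = 63 + 18*K (G(f, K) = 9*(2*K + 7) = 9*(7 + 2*K) = 63 + 18*K)
1/G(q(-8), 313) = 1/(63 + 18*313) = 1/(63 + 5634) = 1/5697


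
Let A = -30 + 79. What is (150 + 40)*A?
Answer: 9310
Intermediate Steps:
A = 49
(150 + 40)*A = (150 + 40)*49 = 190*49 = 9310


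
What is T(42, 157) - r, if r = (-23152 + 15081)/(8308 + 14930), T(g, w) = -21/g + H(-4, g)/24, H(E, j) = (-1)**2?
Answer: -10319/92952 ≈ -0.11101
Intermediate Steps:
H(E, j) = 1
T(g, w) = 1/24 - 21/g (T(g, w) = -21/g + 1/24 = 1/24 - 21/g)
r = -8071/23238 ≈ -0.34732
T(42, 157) - r = (1/24)*(-504 + 42)/42 - 1*(-8071/23238) = (1/24)*(1/42)*(-462) + 8071/23238 = -11/24 + 8071/23238 = -10319/92952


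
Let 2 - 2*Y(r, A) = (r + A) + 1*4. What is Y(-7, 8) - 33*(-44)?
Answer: 2901/2 ≈ 1450.5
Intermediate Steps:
Y(r, A) = -1 - A/2 - r/2 (Y(r, A) = 1 - ((r + A) + 1*4)/2 = 1 - ((A + r) + 4)/2 = 1 - (4 + A + r)/2 = 1 + (-2 - A/2 - r/2) = -1 - A/2 - r/2)
Y(-7, 8) - 33*(-44) = (-1 - ½*8 - ½*(-7)) - 33*(-44) = (-1 - 4 + 7/2) + 1452 = -3/2 + 1452 = 2901/2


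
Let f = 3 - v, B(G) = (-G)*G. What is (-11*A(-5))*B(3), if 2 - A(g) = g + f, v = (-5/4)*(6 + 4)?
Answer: -1683/2 ≈ -841.50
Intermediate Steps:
v = -25/2 (v = -5*1/4*10 = -5/4*10 = -25/2 ≈ -12.500)
B(G) = -G**2
f = 31/2 (f = 3 - 1*(-25/2) = 3 + 25/2 = 31/2 ≈ 15.500)
A(g) = -27/2 - g (A(g) = 2 - (g + 31/2) = 2 - (31/2 + g) = 2 + (-31/2 - g) = -27/2 - g)
(-11*A(-5))*B(3) = (-11*(-27/2 - 1*(-5)))*(-1*3**2) = (-11*(-27/2 + 5))*(-1*9) = -11*(-17/2)*(-9) = (187/2)*(-9) = -1683/2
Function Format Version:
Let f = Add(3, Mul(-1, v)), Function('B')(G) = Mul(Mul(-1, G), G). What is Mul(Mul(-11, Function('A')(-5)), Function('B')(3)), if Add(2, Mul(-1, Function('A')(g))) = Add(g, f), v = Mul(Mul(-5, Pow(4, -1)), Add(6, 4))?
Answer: Rational(-1683, 2) ≈ -841.50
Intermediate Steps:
v = Rational(-25, 2) (v = Mul(Mul(-5, Rational(1, 4)), 10) = Mul(Rational(-5, 4), 10) = Rational(-25, 2) ≈ -12.500)
Function('B')(G) = Mul(-1, Pow(G, 2))
f = Rational(31, 2) (f = Add(3, Mul(-1, Rational(-25, 2))) = Add(3, Rational(25, 2)) = Rational(31, 2) ≈ 15.500)
Function('A')(g) = Add(Rational(-27, 2), Mul(-1, g)) (Function('A')(g) = Add(2, Mul(-1, Add(g, Rational(31, 2)))) = Add(2, Mul(-1, Add(Rational(31, 2), g))) = Add(2, Add(Rational(-31, 2), Mul(-1, g))) = Add(Rational(-27, 2), Mul(-1, g)))
Mul(Mul(-11, Function('A')(-5)), Function('B')(3)) = Mul(Mul(-11, Add(Rational(-27, 2), Mul(-1, -5))), Mul(-1, Pow(3, 2))) = Mul(Mul(-11, Add(Rational(-27, 2), 5)), Mul(-1, 9)) = Mul(Mul(-11, Rational(-17, 2)), -9) = Mul(Rational(187, 2), -9) = Rational(-1683, 2)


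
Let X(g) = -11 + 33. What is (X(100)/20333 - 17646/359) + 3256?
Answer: 23408536812/7299547 ≈ 3206.8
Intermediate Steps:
X(g) = 22
(X(100)/20333 - 17646/359) + 3256 = (22/20333 - 17646/359) + 3256 = -358788220/7299547 + 3256 = 23408536812/7299547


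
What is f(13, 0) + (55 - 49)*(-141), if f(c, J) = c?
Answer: -833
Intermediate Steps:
f(13, 0) + (55 - 49)*(-141) = 13 + (55 - 49)*(-141) = 13 + 6*(-141) = 13 - 846 = -833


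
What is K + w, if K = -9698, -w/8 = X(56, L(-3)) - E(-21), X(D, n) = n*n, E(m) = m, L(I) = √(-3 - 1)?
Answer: -9834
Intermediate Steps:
L(I) = 2*I (L(I) = √(-4) = 2*I)
X(D, n) = n²
w = -136 (w = -8*((2*I)² - 1*(-21)) = -8*(-4 + 21) = -8*17 = -136)
K + w = -9698 - 136 = -9834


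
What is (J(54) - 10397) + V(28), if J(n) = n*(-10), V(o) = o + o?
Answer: -10881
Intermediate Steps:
V(o) = 2*o
J(n) = -10*n
(J(54) - 10397) + V(28) = (-10*54 - 10397) + 2*28 = (-540 - 10397) + 56 = -10937 + 56 = -10881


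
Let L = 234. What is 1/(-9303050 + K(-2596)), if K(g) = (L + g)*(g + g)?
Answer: 1/2960454 ≈ 3.3779e-7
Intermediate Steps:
K(g) = 2*g*(234 + g) (K(g) = (234 + g)*(g + g) = (234 + g)*(2*g) = 2*g*(234 + g))
1/(-9303050 + K(-2596)) = 1/(-9303050 + 2*(-2596)*(234 - 2596)) = 1/(-9303050 + 2*(-2596)*(-2362)) = 1/(-9303050 + 12263504) = 1/2960454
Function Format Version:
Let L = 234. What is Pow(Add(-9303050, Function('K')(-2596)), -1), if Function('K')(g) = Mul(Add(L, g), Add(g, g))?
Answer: Rational(1, 2960454) ≈ 3.3779e-7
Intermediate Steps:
Function('K')(g) = Mul(2, g, Add(234, g)) (Function('K')(g) = Mul(Add(234, g), Add(g, g)) = Mul(Add(234, g), Mul(2, g)) = Mul(2, g, Add(234, g)))
Pow(Add(-9303050, Function('K')(-2596)), -1) = Pow(Add(-9303050, Mul(2, -2596, Add(234, -2596))), -1) = Pow(Add(-9303050, Mul(2, -2596, -2362)), -1) = Pow(Add(-9303050, 12263504), -1) = Pow(2960454, -1) = Rational(1, 2960454)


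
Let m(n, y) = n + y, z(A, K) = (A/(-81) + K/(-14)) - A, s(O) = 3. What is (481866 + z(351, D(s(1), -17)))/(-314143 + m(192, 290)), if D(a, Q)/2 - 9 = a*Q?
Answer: -1444550/940983 ≈ -1.5352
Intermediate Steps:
D(a, Q) = 18 + 2*Q*a (D(a, Q) = 18 + 2*(a*Q) = 18 + 2*(Q*a) = 18 + 2*Q*a)
z(A, K) = -82*A/81 - K/14 (z(A, K) = (A*(-1/81) + K*(-1/14)) - A = (-A/81 - K/14) - A = (-K/14 - A/81) - A = -82*A/81 - K/14)
(481866 + z(351, D(s(1), -17)))/(-314143 + m(192, 290)) = (481866 + (-82/81*351 - (18 + 2*(-17)*3)/14))/(-314143 + (192 + 290)) = (481866 + (-1066/3 - (18 - 102)/14))/(-314143 + 482) = (481866 + (-1066/3 - 1/14*(-84)))/(-313661) = (481866 + (-1066/3 + 6))*(-1/313661) = (481866 - 1048/3)*(-1/313661) = (1444550/3)*(-1/313661) = -1444550/940983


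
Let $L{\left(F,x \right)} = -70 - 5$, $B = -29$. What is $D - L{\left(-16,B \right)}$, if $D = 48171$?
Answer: $48246$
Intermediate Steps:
$L{\left(F,x \right)} = -75$ ($L{\left(F,x \right)} = -70 - 5 = -75$)
$D - L{\left(-16,B \right)} = 48171 - -75 = 48171 + 75 = 48246$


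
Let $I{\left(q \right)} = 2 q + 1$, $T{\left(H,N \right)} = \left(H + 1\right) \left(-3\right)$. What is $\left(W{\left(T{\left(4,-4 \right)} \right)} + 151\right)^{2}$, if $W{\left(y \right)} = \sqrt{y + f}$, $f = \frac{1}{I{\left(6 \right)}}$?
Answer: $\frac{\left(1963 + i \sqrt{2522}\right)^{2}}{169} \approx 22786.0 + 1166.6 i$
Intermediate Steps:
$T{\left(H,N \right)} = -3 - 3 H$ ($T{\left(H,N \right)} = \left(1 + H\right) \left(-3\right) = -3 - 3 H$)
$I{\left(q \right)} = 1 + 2 q$
$f = \frac{1}{13}$ ($f = \frac{1}{1 + 2 \cdot 6} = \frac{1}{1 + 12} = \frac{1}{13} \approx 0.076923$)
$W{\left(y \right)} = \sqrt{\frac{1}{13} + y}$ ($W{\left(y \right)} = \sqrt{y + \frac{1}{13}} = \sqrt{\frac{1}{13} + y}$)
$\left(W{\left(T{\left(4,-4 \right)} \right)} + 151\right)^{2} = \left(\frac{\sqrt{13 + 169 \left(-3 - 12\right)}}{13} + 151\right)^{2} = \left(\frac{\sqrt{13 + 169 \left(-15\right)}}{13} + 151\right)^{2} = \left(\frac{\sqrt{13 - 2535}}{13} + 151\right)^{2} = \left(\frac{\sqrt{-2522}}{13} + 151\right)^{2} = \left(\frac{i \sqrt{2522}}{13} + 151\right)^{2} = \left(151 + \frac{i \sqrt{2522}}{13}\right)^{2}$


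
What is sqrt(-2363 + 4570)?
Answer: sqrt(2207) ≈ 46.979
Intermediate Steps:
sqrt(-2363 + 4570) = sqrt(2207)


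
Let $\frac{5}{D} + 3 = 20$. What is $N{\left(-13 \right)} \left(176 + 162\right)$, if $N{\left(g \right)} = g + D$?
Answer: $- \frac{73008}{17} \approx -4294.6$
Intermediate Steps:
$D = \frac{5}{17}$ ($D = \frac{5}{-3 + 20} = \frac{5}{17} \approx 0.29412$)
$N{\left(g \right)} = \frac{5}{17} + g$ ($N{\left(g \right)} = g + \frac{5}{17} = \frac{5}{17} + g$)
$N{\left(-13 \right)} \left(176 + 162\right) = \left(\frac{5}{17} - 13\right) \left(176 + 162\right) = \left(- \frac{216}{17}\right) 338 = - \frac{73008}{17}$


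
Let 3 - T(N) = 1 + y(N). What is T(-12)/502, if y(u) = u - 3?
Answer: 17/502 ≈ 0.033865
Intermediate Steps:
y(u) = -3 + u
T(N) = 5 - N (T(N) = 3 - (1 + (-3 + N)) = 3 - (-2 + N) = 3 + (2 - N) = 5 - N)
T(-12)/502 = (5 - 1*(-12))/502 = (5 + 12)*(1/502) = 17*(1/502) = 17/502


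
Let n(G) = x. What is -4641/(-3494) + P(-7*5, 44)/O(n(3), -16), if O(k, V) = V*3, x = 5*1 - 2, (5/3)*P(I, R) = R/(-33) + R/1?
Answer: 41663/52410 ≈ 0.79494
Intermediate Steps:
P(I, R) = 32*R/55 (P(I, R) = 3*(R/(-33) + R/1)/5 = 3*(R*(-1/33) + R*1)/5 = 3*(-R/33 + R)/5 = 3*(32*R/33)/5 = 32*R/55)
x = 3 (x = 5 - 2 = 3)
n(G) = 3
O(k, V) = 3*V
-4641/(-3494) + P(-7*5, 44)/O(n(3), -16) = -4641/(-3494) + ((32/55)*44)/((3*(-16))) = -4641*(-1/3494) + (128/5)/(-48) = 4641/3494 + (128/5)*(-1/48) = 4641/3494 - 8/15 = 41663/52410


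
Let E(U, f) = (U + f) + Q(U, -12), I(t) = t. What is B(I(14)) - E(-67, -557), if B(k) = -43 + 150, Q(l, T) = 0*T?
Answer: 731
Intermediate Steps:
Q(l, T) = 0
E(U, f) = U + f (E(U, f) = (U + f) + 0 = U + f)
B(k) = 107
B(I(14)) - E(-67, -557) = 107 - (-67 - 557) = 107 - 1*(-624) = 107 + 624 = 731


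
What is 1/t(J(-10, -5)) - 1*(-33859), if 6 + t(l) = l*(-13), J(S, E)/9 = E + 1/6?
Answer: 37888223/1119 ≈ 33859.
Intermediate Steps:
J(S, E) = 3/2 + 9*E (J(S, E) = 9*(E + 1/6) = 9*(E + ⅙) = 9*(⅙ + E) = 3/2 + 9*E)
t(l) = -6 - 13*l (t(l) = -6 + l*(-13) = -6 - 13*l)
1/t(J(-10, -5)) - 1*(-33859) = 1/(-6 - 13*(3/2 + 9*(-5))) - 1*(-33859) = 1/(-6 - 13*(3/2 - 45)) + 33859 = 1/(-6 - 13*(-87/2)) + 33859 = 1/(-6 + 1131/2) + 33859 = 1/(1119/2) + 33859 = 2/1119 + 33859 = 37888223/1119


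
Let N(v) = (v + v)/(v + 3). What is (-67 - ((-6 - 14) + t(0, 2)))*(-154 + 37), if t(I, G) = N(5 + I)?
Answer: 22581/4 ≈ 5645.3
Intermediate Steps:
N(v) = 2*v/(3 + v) (N(v) = (2*v)/(3 + v) = 2*v/(3 + v))
t(I, G) = 2*(5 + I)/(8 + I) (t(I, G) = 2*(5 + I)/(3 + (5 + I)) = 2*(5 + I)/(8 + I))
(-67 - ((-6 - 14) + t(0, 2)))*(-154 + 37) = (-67 - ((-6 - 14) + 2*(5 + 0)/(8 + 0)))*(-154 + 37) = (-67 - (-20 + 2*5/8))*(-117) = (-67 - (-20 + 2*(⅛)*5))*(-117) = (-67 - (-20 + 5/4))*(-117) = (-67 - 1*(-75/4))*(-117) = (-67 + 75/4)*(-117) = -193/4*(-117) = 22581/4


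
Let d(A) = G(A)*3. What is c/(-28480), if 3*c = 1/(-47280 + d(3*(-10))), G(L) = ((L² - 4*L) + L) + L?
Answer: 1/3793536000 ≈ 2.6361e-10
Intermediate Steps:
G(L) = L² - 2*L (G(L) = (L² - 3*L) + L = L² - 2*L)
d(A) = 3*A*(-2 + A) (d(A) = (A*(-2 + A))*3 = 3*A*(-2 + A))
c = -1/133200 (c = 1/(3*(-47280 + 3*(3*(-10))*(-2 + 3*(-10)))) = 1/(3*(-47280 + 3*(-30)*(-2 - 30))) = 1/(3*(-47280 + 3*(-30)*(-32))) = 1/(3*(-47280 + 2880)) = (⅓)/(-44400) = (⅓)*(-1/44400) = -1/133200 ≈ -7.5075e-6)
c/(-28480) = -1/133200/(-28480) = -1/133200*(-1/28480) = 1/3793536000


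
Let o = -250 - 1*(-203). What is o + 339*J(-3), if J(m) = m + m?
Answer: -2081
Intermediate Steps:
o = -47 (o = -250 + 203 = -47)
J(m) = 2*m
o + 339*J(-3) = -47 + 339*(2*(-3)) = -47 + 339*(-6) = -47 - 2034 = -2081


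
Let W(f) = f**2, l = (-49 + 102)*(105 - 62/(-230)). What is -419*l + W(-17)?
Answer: -268804707/115 ≈ -2.3374e+6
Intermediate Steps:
l = 641618/115 (l = 53*(105 - 62*(-1/230)) = 53*(105 + 31/115) = 53*(12106/115) = 641618/115 ≈ 5579.3)
-419*l + W(-17) = -419*641618/115 + (-17)**2 = -268837942/115 + 289 = -268804707/115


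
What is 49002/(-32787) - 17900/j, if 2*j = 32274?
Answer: -153070286/58787091 ≈ -2.6038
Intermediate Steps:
j = 16137 (j = (½)*32274 = 16137)
49002/(-32787) - 17900/j = 49002/(-32787) - 17900/16137 = 49002*(-1/32787) - 17900*1/16137 = -16334/10929 - 17900/16137 = -153070286/58787091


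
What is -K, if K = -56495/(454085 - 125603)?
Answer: 56495/328482 ≈ 0.17199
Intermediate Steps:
K = -56495/328482 ≈ -0.17199
-K = -1*(-56495/328482) = 56495/328482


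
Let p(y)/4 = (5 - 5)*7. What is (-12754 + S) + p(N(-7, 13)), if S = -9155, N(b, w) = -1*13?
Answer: -21909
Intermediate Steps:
N(b, w) = -13
p(y) = 0 (p(y) = 4*((5 - 5)*7) = 4*(0*7) = 4*0 = 0)
(-12754 + S) + p(N(-7, 13)) = (-12754 - 9155) + 0 = -21909 + 0 = -21909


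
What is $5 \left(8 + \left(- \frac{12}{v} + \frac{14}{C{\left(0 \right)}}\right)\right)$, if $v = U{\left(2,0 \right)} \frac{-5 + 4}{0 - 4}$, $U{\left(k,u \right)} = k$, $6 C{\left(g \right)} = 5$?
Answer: $4$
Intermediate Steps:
$C{\left(g \right)} = \frac{5}{6}$ ($C{\left(g \right)} = \frac{1}{6} \cdot 5 = \frac{5}{6}$)
$v = \frac{1}{2}$ ($v = 2 \frac{-5 + 4}{0 - 4} = 2 \left(- \frac{1}{-4}\right) = 2 \left(\left(-1\right) \left(- \frac{1}{4}\right)\right) = 2 \cdot \frac{1}{4} = \frac{1}{2} \approx 0.5$)
$5 \left(8 + \left(- \frac{12}{v} + \frac{14}{C{\left(0 \right)}}\right)\right) = 5 \left(8 + \left(- 12 \frac{1}{\frac{1}{2}} + \frac{14}{\frac{5}{6}}\right)\right) = 5 \left(8 + \left(\left(-12\right) 2 + 14 \cdot \frac{6}{5}\right)\right) = 5 \left(8 + \left(-24 + \frac{84}{5}\right)\right) = 5 \left(8 - \frac{36}{5}\right) = 5 \cdot \frac{4}{5} = 4$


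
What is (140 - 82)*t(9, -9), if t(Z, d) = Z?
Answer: 522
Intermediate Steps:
(140 - 82)*t(9, -9) = (140 - 82)*9 = 58*9 = 522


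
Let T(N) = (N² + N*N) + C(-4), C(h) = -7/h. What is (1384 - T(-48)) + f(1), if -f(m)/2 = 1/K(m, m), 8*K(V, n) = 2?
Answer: -12935/4 ≈ -3233.8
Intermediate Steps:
K(V, n) = ¼ (K(V, n) = (⅛)*2 = ¼)
T(N) = 7/4 + 2*N² (T(N) = (N² + N*N) - 7/(-4) = (N² + N²) - 7*(-¼) = 2*N² + 7/4 = 7/4 + 2*N²)
f(m) = -8 (f(m) = -2/¼ = -2*4 = -8)
(1384 - T(-48)) + f(1) = (1384 - (7/4 + 2*(-48)²)) - 8 = (1384 - (7/4 + 2*2304)) - 8 = (1384 - (7/4 + 4608)) - 8 = (1384 - 1*18439/4) - 8 = (1384 - 18439/4) - 8 = -12903/4 - 8 = -12935/4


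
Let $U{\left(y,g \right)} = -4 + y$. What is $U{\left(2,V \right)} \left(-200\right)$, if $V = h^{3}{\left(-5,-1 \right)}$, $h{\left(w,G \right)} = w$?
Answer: $400$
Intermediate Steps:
$V = -125$ ($V = \left(-5\right)^{3} = -125$)
$U{\left(2,V \right)} \left(-200\right) = \left(-4 + 2\right) \left(-200\right) = \left(-2\right) \left(-200\right) = 400$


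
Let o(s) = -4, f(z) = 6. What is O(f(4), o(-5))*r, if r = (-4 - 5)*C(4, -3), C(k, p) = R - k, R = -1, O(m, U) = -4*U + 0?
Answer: 720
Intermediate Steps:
O(m, U) = -4*U
C(k, p) = -1 - k
r = 45 (r = (-4 - 5)*(-1 - 1*4) = -9*(-1 - 4) = -9*(-5) = 45)
O(f(4), o(-5))*r = -4*(-4)*45 = 16*45 = 720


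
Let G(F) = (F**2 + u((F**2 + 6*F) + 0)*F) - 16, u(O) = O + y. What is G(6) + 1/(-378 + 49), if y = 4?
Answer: 156603/329 ≈ 476.00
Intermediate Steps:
u(O) = 4 + O (u(O) = O + 4 = 4 + O)
G(F) = -16 + F**2 + F*(4 + F**2 + 6*F) (G(F) = (F**2 + (4 + ((F**2 + 6*F) + 0))*F) - 16 = (F**2 + (4 + (F**2 + 6*F))*F) - 16 = (F**2 + (4 + F**2 + 6*F)*F) - 16 = (F**2 + F*(4 + F**2 + 6*F)) - 16 = -16 + F**2 + F*(4 + F**2 + 6*F))
G(6) + 1/(-378 + 49) = (-16 + 6**2 + 6*(4 + 6*(6 + 6))) + 1/(-378 + 49) = (-16 + 36 + 6*(4 + 6*12)) + 1/(-329) = (-16 + 36 + 6*(4 + 72)) - 1/329 = (-16 + 36 + 6*76) - 1/329 = (-16 + 36 + 456) - 1/329 = 476 - 1/329 = 156603/329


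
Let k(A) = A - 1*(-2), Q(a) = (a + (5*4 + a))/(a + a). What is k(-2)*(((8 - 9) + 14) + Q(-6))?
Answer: 0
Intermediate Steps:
Q(a) = (20 + 2*a)/(2*a) (Q(a) = (a + (20 + a))/((2*a)) = (20 + 2*a)*(1/(2*a)) = (20 + 2*a)/(2*a))
k(A) = 2 + A (k(A) = A + 2 = 2 + A)
k(-2)*(((8 - 9) + 14) + Q(-6)) = (2 - 2)*(((8 - 9) + 14) + (10 - 6)/(-6)) = 0*((-1 + 14) - ⅙*4) = 0*(13 - ⅔) = 0*(37/3) = 0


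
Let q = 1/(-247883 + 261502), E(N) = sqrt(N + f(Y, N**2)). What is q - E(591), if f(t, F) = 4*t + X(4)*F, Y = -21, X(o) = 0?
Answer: 1/13619 - 13*sqrt(3) ≈ -22.517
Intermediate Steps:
f(t, F) = 4*t (f(t, F) = 4*t + 0*F = 4*t + 0 = 4*t)
E(N) = sqrt(-84 + N) (E(N) = sqrt(N + 4*(-21)) = sqrt(N - 84) = sqrt(-84 + N))
q = 1/13619 ≈ 7.3427e-5
q - E(591) = 1/13619 - sqrt(-84 + 591) = 1/13619 - sqrt(507) = 1/13619 - 13*sqrt(3)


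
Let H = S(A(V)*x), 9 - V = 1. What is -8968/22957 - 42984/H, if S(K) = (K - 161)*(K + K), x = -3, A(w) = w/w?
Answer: -41483675/941237 ≈ -44.074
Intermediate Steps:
V = 8 (V = 9 - 1*1 = 9 - 1 = 8)
A(w) = 1
S(K) = 2*K*(-161 + K) (S(K) = (-161 + K)*(2*K) = 2*K*(-161 + K))
H = 984 (H = 2*(1*(-3))*(-161 + 1*(-3)) = 2*(-3)*(-161 - 3) = 2*(-3)*(-164) = 984)
-8968/22957 - 42984/H = -8968/22957 - 42984/984 = -8968*1/22957 - 42984*1/984 = -8968/22957 - 1791/41 = -41483675/941237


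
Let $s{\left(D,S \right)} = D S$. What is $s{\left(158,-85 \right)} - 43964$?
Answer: $-57394$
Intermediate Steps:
$s{\left(158,-85 \right)} - 43964 = 158 \left(-85\right) - 43964 = -13430 - 43964 = -57394$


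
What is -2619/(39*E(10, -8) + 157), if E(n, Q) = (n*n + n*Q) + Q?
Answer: -2619/625 ≈ -4.1904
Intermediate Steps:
E(n, Q) = Q + n² + Q*n (E(n, Q) = (n² + Q*n) + Q = Q + n² + Q*n)
-2619/(39*E(10, -8) + 157) = -2619/(39*(-8 + 10² - 8*10) + 157) = -2619/(39*(-8 + 100 - 80) + 157) = -2619/(39*12 + 157) = -2619/(468 + 157) = -2619/625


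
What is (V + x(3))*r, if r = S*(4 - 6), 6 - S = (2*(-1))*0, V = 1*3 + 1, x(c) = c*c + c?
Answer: -192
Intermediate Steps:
x(c) = c + c² (x(c) = c² + c = c + c²)
V = 4 (V = 3 + 1 = 4)
S = 6 (S = 6 - 2*(-1)*0 = 6 - (-2)*0 = 6 - 1*0 = 6 + 0 = 6)
r = -12 (r = 6*(4 - 6) = 6*(-2) = -12)
(V + x(3))*r = (4 + 3*(1 + 3))*(-12) = (4 + 3*4)*(-12) = (4 + 12)*(-12) = 16*(-12) = -192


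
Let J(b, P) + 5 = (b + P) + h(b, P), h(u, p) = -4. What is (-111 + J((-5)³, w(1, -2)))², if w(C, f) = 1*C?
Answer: 59536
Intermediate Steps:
w(C, f) = C
J(b, P) = -9 + P + b (J(b, P) = -5 + ((b + P) - 4) = -5 + ((P + b) - 4) = -5 + (-4 + P + b) = -9 + P + b)
(-111 + J((-5)³, w(1, -2)))² = (-111 + (-9 + 1 + (-5)³))² = (-111 + (-9 + 1 - 125))² = (-111 - 133)² = (-244)² = 59536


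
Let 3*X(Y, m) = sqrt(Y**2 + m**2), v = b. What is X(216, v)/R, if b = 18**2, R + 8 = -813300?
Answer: -9*sqrt(13)/203327 ≈ -0.00015959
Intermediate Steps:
R = -813308 (R = -8 - 813300 = -813308)
b = 324
v = 324
X(Y, m) = sqrt(Y**2 + m**2)/3
X(216, v)/R = (sqrt(216**2 + 324**2)/3)/(-813308) = (sqrt(46656 + 104976)/3)*(-1/813308) = (sqrt(151632)/3)*(-1/813308) = ((108*sqrt(13))/3)*(-1/813308) = (36*sqrt(13))*(-1/813308) = -9*sqrt(13)/203327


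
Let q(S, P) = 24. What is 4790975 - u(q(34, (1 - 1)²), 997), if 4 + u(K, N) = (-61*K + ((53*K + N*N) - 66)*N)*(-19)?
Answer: 18857120908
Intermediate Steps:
u(K, N) = -4 + 1159*K - 19*N*(-66 + N² + 53*K) (u(K, N) = -4 + (-61*K + ((53*K + N*N) - 66)*N)*(-19) = -4 + (-61*K + ((53*K + N²) - 66)*N)*(-19) = -4 + (-61*K + ((N² + 53*K) - 66)*N)*(-19) = -4 + (-61*K + (-66 + N² + 53*K)*N)*(-19) = -4 + (-61*K + N*(-66 + N² + 53*K))*(-19) = -4 + (1159*K - 19*N*(-66 + N² + 53*K)) = -4 + 1159*K - 19*N*(-66 + N² + 53*K))
4790975 - u(q(34, (1 - 1)²), 997) = 4790975 - (-4 - 19*997³ + 1159*24 + 1254*997 - 1007*24*997) = 4790975 - (-4 - 19*991026973 + 27816 + 1250238 - 24095496) = 4790975 - (-4 - 18829512487 + 27816 + 1250238 - 24095496) = 4790975 - 1*(-18852329933) = 4790975 + 18852329933 = 18857120908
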